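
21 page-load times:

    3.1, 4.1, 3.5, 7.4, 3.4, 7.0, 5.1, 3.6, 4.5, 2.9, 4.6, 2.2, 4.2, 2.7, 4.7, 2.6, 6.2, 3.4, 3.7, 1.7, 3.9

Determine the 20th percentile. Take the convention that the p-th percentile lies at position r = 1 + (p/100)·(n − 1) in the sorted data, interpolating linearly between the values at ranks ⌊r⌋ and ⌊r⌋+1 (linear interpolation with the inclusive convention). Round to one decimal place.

2.9

Sorted: 1.7, 2.2, 2.6, 2.7, 2.9, 3.1, 3.4, 3.4, 3.5, 3.6, 3.7, 3.9, 4.1, 4.2, 4.5, 4.6, 4.7, 5.1, 6.2, 7.0, 7.4.
n = 21.
r = 1 + (20/100)·(21 − 1) = 1 + 4 = 5.
r is an integer, so P20 is the value at rank 5: 2.9.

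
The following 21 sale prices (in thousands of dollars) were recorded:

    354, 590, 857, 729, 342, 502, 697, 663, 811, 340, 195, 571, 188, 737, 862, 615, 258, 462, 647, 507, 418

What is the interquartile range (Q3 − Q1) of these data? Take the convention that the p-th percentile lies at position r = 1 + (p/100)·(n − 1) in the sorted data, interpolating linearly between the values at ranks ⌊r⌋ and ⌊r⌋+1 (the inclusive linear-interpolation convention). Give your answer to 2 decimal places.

343.00

Sorted: 188, 195, 258, 340, 342, 354, 418, 462, 502, 507, 571, 590, 615, 647, 663, 697, 729, 737, 811, 857, 862.
n = 21.
P25: r = 6 (integer) → 354.
P75: r = 16 (integer) → 697.
Difference: 697 − 354 = 343.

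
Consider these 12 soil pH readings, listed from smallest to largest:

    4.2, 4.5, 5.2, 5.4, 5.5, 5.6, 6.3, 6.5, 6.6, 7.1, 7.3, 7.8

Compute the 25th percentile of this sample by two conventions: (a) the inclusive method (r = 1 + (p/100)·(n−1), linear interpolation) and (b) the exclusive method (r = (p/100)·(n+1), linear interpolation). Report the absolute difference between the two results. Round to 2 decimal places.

n = 12.
(a) r = 3.75; between ranks 3 (5.2) and 4 (5.4): 5.35.
(b) r = 3.25; between ranks 3 (5.2) and 4 (5.4): 5.25.
|5.35 − 5.25| = 0.1.

0.10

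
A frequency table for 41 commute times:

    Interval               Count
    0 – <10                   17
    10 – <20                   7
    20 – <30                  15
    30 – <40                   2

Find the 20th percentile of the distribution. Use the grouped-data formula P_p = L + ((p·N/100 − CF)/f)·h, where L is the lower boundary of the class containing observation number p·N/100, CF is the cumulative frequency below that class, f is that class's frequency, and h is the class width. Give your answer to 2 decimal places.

4.82

N = 41; target position k = 20/100 · 41 = 8.2.
Cumulative frequencies: 17, 24, 39, 41.
Observation 8.2 falls in the class 0 – <10.
L = 0, CF = 0, f = 17, h = 10.
P20 = 0 + ((8.2 − 0)/17)·10 = 0 + 4.82353 = 4.82353.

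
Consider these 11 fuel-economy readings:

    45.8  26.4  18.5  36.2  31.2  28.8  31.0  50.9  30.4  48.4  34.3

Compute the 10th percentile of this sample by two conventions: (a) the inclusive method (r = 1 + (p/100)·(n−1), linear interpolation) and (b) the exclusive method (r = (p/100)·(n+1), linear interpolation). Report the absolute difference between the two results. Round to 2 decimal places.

Sorted: 18.5, 26.4, 28.8, 30.4, 31.0, 31.2, 34.3, 36.2, 45.8, 48.4, 50.9.
n = 11.
(a) r = 2 → value at rank 2 = 26.4.
(b) r = 1.2; between ranks 1 (18.5) and 2 (26.4): 20.08.
|26.4 − 20.08| = 6.32.

6.32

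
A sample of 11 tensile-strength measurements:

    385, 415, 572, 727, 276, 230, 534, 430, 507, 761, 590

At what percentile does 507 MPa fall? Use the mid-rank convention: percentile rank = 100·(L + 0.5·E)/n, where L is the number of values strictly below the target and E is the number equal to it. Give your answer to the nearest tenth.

Sorted: 230, 276, 385, 415, 430, 507, 534, 572, 590, 727, 761.
Count below 507: L = 5; count equal: E = 1; n = 11.
Percentile rank = 100·(5 + 0.5·1)/11 = 100·5.5/11 = 50.

50.0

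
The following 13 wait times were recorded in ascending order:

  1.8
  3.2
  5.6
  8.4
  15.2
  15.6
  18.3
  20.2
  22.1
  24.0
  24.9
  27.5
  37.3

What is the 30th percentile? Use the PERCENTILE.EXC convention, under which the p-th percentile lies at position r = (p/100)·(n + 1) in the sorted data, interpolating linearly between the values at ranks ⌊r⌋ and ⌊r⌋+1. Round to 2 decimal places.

n = 13.
r = (30/100)·(13 + 1) = 4.2.
Rank 4 is 8.4 and rank 5 is 15.2.
Interpolate: 8.4 + 0.2·(15.2 − 8.4) = 8.4 + 0.2·6.8 = 9.76.

9.76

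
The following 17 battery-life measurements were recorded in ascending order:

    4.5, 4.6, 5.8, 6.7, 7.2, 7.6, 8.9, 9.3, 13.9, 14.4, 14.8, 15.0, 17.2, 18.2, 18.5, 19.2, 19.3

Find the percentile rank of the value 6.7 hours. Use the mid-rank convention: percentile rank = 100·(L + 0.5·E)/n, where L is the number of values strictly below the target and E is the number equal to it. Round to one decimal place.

Count below 6.7: L = 3; count equal: E = 1; n = 17.
Percentile rank = 100·(3 + 0.5·1)/17 = 100·3.5/17 = 20.59.

20.6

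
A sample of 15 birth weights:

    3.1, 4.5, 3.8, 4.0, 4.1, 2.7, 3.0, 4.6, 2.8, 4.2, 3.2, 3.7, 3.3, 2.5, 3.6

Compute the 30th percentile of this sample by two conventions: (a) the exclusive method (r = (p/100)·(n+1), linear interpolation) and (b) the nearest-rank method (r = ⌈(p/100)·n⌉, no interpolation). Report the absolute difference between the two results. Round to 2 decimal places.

Sorted: 2.5, 2.7, 2.8, 3.0, 3.1, 3.2, 3.3, 3.6, 3.7, 3.8, 4.0, 4.1, 4.2, 4.5, 4.6.
n = 15.
(a) r = 4.8; between ranks 4 (3.0) and 5 (3.1): 3.08.
(b) the nearest-rank method: rank 5 → 3.1.
|3.08 − 3.1| = 0.02.

0.02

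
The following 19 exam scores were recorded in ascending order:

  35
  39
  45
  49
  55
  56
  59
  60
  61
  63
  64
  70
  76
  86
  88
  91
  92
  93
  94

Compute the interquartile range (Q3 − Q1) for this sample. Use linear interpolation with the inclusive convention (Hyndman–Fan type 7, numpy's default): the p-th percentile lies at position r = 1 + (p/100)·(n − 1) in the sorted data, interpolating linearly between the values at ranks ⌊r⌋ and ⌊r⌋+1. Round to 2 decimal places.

n = 19.
P25: r = 5.5; ranks 5–6 are 55, 56; interpolating gives 55.5.
P75: r = 14.5; ranks 14–15 are 86, 88; interpolating gives 87.
Difference: 87 − 55.5 = 31.5.

31.50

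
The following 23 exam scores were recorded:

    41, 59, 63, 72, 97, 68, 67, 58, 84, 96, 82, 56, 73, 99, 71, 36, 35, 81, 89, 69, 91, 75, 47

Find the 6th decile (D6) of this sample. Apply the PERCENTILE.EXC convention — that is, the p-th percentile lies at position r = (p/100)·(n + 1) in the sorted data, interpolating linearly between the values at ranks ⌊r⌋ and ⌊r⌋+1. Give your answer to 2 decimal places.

73.80

Sorted: 35, 36, 41, 47, 56, 58, 59, 63, 67, 68, 69, 71, 72, 73, 75, 81, 82, 84, 89, 91, 96, 97, 99.
n = 23.
r = (60/100)·(23 + 1) = 14.4.
Rank 14 is 73 and rank 15 is 75.
Interpolate: 73 + 0.4·(75 − 73) = 73 + 0.4·2 = 73.8.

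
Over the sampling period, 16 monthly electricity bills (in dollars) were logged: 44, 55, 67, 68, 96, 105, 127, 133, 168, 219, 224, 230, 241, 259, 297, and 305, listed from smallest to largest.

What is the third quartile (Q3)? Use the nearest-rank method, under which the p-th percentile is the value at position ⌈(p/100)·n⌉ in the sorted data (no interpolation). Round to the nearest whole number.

n = 16.
Position = ⌈75/100 · 16⌉ = ⌈12⌉ = 12.
The value at rank 12 is 230.

230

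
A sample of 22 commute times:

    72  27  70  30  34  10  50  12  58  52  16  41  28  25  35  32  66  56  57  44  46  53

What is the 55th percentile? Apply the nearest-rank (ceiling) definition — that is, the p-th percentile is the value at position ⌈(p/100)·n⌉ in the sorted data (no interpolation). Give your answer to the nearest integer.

46

Sorted: 10, 12, 16, 25, 27, 28, 30, 32, 34, 35, 41, 44, 46, 50, 52, 53, 56, 57, 58, 66, 70, 72.
n = 22.
Position = ⌈55/100 · 22⌉ = ⌈12.1⌉ = 13.
The value at rank 13 is 46.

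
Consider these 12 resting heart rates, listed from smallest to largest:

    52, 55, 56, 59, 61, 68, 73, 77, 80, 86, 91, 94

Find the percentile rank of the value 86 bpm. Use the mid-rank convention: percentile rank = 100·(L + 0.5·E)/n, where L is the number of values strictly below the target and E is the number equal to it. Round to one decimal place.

79.2

Count below 86: L = 9; count equal: E = 1; n = 12.
Percentile rank = 100·(9 + 0.5·1)/12 = 100·9.5/12 = 79.17.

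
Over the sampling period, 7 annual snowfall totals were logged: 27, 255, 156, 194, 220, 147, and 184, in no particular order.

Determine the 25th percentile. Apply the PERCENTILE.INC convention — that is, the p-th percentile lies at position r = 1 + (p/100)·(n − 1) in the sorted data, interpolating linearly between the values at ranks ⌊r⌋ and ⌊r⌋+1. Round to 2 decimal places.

151.50

Sorted: 27, 147, 156, 184, 194, 220, 255.
n = 7.
r = 1 + (25/100)·(7 − 1) = 1 + 1.5 = 2.5.
Rank 2 is 147 and rank 3 is 156.
Interpolate: 147 + 0.5·(156 − 147) = 147 + 0.5·9 = 151.5.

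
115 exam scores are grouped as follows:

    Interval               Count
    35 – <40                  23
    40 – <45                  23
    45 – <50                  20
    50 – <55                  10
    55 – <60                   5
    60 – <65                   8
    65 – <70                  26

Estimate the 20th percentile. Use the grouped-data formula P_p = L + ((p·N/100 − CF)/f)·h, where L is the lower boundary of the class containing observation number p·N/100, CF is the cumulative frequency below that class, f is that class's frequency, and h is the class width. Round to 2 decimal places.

N = 115; target position k = 20/100 · 115 = 23.
Cumulative frequencies: 23, 46, 66, 76, 81, 89, 115.
Observation 23 falls in the class 35 – <40.
L = 35, CF = 0, f = 23, h = 5.
P20 = 35 + ((23 − 0)/23)·5 = 35 + 5 = 40.

40.00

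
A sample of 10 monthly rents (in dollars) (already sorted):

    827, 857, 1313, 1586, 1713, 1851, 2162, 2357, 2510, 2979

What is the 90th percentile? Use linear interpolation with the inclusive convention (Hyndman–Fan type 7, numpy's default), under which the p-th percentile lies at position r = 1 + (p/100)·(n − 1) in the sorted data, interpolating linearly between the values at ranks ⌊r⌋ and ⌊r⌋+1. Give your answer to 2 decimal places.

2556.90

n = 10.
r = 1 + (90/100)·(10 − 1) = 1 + 8.1 = 9.1.
Rank 9 is 2510 and rank 10 is 2979.
Interpolate: 2510 + 0.1·(2979 − 2510) = 2510 + 0.1·469 = 2556.9.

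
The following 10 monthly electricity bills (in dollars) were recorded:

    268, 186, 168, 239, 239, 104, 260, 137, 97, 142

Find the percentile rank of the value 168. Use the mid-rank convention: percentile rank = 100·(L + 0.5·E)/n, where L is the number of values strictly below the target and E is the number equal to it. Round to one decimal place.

45.0

Sorted: 97, 104, 137, 142, 168, 186, 239, 239, 260, 268.
Count below 168: L = 4; count equal: E = 1; n = 10.
Percentile rank = 100·(4 + 0.5·1)/10 = 100·4.5/10 = 45.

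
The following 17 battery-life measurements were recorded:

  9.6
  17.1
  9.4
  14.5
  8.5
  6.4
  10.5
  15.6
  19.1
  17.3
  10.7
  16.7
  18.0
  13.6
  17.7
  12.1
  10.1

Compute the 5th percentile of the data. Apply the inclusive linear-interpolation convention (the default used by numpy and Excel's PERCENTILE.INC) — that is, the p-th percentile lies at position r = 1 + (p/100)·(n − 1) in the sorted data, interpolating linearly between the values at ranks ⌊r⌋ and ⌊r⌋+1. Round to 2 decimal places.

8.08

Sorted: 6.4, 8.5, 9.4, 9.6, 10.1, 10.5, 10.7, 12.1, 13.6, 14.5, 15.6, 16.7, 17.1, 17.3, 17.7, 18.0, 19.1.
n = 17.
r = 1 + (5/100)·(17 − 1) = 1 + 0.8 = 1.8.
Rank 1 is 6.4 and rank 2 is 8.5.
Interpolate: 6.4 + 0.8·(8.5 − 6.4) = 6.4 + 0.8·2.1 = 8.08.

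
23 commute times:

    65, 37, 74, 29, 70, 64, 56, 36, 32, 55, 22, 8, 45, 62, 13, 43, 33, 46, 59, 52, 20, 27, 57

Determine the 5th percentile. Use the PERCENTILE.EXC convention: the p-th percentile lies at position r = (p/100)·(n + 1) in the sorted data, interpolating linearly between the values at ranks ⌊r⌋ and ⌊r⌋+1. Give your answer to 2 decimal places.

Sorted: 8, 13, 20, 22, 27, 29, 32, 33, 36, 37, 43, 45, 46, 52, 55, 56, 57, 59, 62, 64, 65, 70, 74.
n = 23.
r = (5/100)·(23 + 1) = 1.2.
Rank 1 is 8 and rank 2 is 13.
Interpolate: 8 + 0.2·(13 − 8) = 8 + 0.2·5 = 9.

9.00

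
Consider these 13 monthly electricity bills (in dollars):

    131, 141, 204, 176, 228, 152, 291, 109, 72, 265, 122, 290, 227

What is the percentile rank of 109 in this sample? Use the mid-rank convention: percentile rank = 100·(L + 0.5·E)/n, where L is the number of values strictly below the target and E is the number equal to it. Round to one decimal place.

11.5

Sorted: 72, 109, 122, 131, 141, 152, 176, 204, 227, 228, 265, 290, 291.
Count below 109: L = 1; count equal: E = 1; n = 13.
Percentile rank = 100·(1 + 0.5·1)/13 = 100·1.5/13 = 11.54.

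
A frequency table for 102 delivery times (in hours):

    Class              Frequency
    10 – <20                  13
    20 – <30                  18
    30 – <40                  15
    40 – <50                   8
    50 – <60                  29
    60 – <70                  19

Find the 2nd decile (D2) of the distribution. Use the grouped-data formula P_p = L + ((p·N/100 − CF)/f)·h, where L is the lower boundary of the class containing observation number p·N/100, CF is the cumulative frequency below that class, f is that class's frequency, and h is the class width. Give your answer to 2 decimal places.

24.11

N = 102; target position k = 20/100 · 102 = 20.4.
Cumulative frequencies: 13, 31, 46, 54, 83, 102.
Observation 20.4 falls in the class 20 – <30.
L = 20, CF = 13, f = 18, h = 10.
P20 = 20 + ((20.4 − 13)/18)·10 = 20 + 4.11111 = 24.1111.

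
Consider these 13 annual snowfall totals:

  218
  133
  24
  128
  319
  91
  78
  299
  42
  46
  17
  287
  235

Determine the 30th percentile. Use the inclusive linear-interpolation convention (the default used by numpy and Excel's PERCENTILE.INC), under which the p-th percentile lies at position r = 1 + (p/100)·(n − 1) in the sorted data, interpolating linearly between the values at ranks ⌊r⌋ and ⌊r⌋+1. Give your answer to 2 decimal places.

Sorted: 17, 24, 42, 46, 78, 91, 128, 133, 218, 235, 287, 299, 319.
n = 13.
r = 1 + (30/100)·(13 − 1) = 1 + 3.6 = 4.6.
Rank 4 is 46 and rank 5 is 78.
Interpolate: 46 + 0.6·(78 − 46) = 46 + 0.6·32 = 65.2.

65.20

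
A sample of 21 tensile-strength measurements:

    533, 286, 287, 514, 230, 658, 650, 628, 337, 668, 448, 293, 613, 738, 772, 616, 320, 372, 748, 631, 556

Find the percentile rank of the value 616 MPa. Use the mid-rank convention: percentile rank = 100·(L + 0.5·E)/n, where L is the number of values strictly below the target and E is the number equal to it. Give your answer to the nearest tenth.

59.5

Sorted: 230, 286, 287, 293, 320, 337, 372, 448, 514, 533, 556, 613, 616, 628, 631, 650, 658, 668, 738, 748, 772.
Count below 616: L = 12; count equal: E = 1; n = 21.
Percentile rank = 100·(12 + 0.5·1)/21 = 100·12.5/21 = 59.52.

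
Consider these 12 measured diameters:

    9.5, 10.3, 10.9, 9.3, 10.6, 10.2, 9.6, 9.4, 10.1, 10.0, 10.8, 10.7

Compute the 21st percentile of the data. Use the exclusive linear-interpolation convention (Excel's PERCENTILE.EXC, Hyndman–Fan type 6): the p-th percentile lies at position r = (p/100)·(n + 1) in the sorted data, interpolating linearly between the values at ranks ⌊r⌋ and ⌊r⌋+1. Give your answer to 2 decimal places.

9.47

Sorted: 9.3, 9.4, 9.5, 9.6, 10.0, 10.1, 10.2, 10.3, 10.6, 10.7, 10.8, 10.9.
n = 12.
r = (21/100)·(12 + 1) = 2.73.
Rank 2 is 9.4 and rank 3 is 9.5.
Interpolate: 9.4 + 0.73·(9.5 − 9.4) = 9.4 + 0.73·0.1 = 9.473.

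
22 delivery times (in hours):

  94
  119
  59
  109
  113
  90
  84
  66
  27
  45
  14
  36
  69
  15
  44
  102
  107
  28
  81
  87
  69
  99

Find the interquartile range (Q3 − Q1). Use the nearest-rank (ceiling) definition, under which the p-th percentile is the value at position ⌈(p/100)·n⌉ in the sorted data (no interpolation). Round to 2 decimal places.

55.00

Sorted: 14, 15, 27, 28, 36, 44, 45, 59, 66, 69, 69, 81, 84, 87, 90, 94, 99, 102, 107, 109, 113, 119.
n = 22.
P25: rank ⌈25/100·22⌉ = 6 → 44.
P75: rank ⌈75/100·22⌉ = 17 → 99.
Difference: 99 − 44 = 55.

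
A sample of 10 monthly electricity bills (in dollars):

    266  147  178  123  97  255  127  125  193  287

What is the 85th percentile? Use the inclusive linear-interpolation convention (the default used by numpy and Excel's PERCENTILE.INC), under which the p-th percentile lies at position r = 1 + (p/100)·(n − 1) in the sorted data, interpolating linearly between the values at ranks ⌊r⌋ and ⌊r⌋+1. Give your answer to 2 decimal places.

Sorted: 97, 123, 125, 127, 147, 178, 193, 255, 266, 287.
n = 10.
r = 1 + (85/100)·(10 − 1) = 1 + 7.65 = 8.65.
Rank 8 is 255 and rank 9 is 266.
Interpolate: 255 + 0.65·(266 − 255) = 255 + 0.65·11 = 262.15.

262.15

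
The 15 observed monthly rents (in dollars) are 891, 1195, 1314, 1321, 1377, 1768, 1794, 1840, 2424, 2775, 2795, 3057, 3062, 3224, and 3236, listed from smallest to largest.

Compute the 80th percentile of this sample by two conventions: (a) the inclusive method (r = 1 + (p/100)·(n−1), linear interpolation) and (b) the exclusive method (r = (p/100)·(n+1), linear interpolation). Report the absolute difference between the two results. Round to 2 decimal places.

n = 15.
(a) r = 12.2; between ranks 12 (3057) and 13 (3062): 3058.
(b) r = 12.8; between ranks 12 (3057) and 13 (3062): 3061.
|3058 − 3061| = 3.

3.00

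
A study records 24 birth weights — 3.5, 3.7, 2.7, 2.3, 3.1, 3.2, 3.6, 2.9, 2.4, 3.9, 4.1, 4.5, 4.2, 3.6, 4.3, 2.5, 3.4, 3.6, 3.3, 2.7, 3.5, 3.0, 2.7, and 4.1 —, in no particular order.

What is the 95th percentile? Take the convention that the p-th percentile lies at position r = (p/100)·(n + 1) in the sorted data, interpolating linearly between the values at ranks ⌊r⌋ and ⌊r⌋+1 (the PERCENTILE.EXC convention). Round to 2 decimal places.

Sorted: 2.3, 2.4, 2.5, 2.7, 2.7, 2.7, 2.9, 3.0, 3.1, 3.2, 3.3, 3.4, 3.5, 3.5, 3.6, 3.6, 3.6, 3.7, 3.9, 4.1, 4.1, 4.2, 4.3, 4.5.
n = 24.
r = (95/100)·(24 + 1) = 23.75.
Rank 23 is 4.3 and rank 24 is 4.5.
Interpolate: 4.3 + 0.75·(4.5 − 4.3) = 4.3 + 0.75·0.2 = 4.45.

4.45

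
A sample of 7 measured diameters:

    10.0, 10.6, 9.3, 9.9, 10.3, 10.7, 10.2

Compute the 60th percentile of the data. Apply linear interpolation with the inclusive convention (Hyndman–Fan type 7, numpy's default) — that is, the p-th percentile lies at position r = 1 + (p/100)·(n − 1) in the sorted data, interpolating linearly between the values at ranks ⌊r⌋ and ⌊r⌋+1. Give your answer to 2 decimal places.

Sorted: 9.3, 9.9, 10.0, 10.2, 10.3, 10.6, 10.7.
n = 7.
r = 1 + (60/100)·(7 − 1) = 1 + 3.6 = 4.6.
Rank 4 is 10.2 and rank 5 is 10.3.
Interpolate: 10.2 + 0.6·(10.3 − 10.2) = 10.2 + 0.6·0.1 = 10.26.

10.26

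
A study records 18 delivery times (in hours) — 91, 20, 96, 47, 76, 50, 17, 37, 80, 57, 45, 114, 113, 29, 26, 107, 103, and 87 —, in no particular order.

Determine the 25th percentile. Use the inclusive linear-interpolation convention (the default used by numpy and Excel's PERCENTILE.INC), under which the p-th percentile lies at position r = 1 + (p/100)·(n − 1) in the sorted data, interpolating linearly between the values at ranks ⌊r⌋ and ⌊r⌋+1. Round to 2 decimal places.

39.00

Sorted: 17, 20, 26, 29, 37, 45, 47, 50, 57, 76, 80, 87, 91, 96, 103, 107, 113, 114.
n = 18.
r = 1 + (25/100)·(18 − 1) = 1 + 4.25 = 5.25.
Rank 5 is 37 and rank 6 is 45.
Interpolate: 37 + 0.25·(45 − 37) = 37 + 0.25·8 = 39.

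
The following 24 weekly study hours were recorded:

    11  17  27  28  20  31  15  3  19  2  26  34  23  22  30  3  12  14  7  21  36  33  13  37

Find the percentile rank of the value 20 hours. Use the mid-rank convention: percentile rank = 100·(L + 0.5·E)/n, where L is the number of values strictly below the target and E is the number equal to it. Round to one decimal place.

47.9

Sorted: 2, 3, 3, 7, 11, 12, 13, 14, 15, 17, 19, 20, 21, 22, 23, 26, 27, 28, 30, 31, 33, 34, 36, 37.
Count below 20: L = 11; count equal: E = 1; n = 24.
Percentile rank = 100·(11 + 0.5·1)/24 = 100·11.5/24 = 47.92.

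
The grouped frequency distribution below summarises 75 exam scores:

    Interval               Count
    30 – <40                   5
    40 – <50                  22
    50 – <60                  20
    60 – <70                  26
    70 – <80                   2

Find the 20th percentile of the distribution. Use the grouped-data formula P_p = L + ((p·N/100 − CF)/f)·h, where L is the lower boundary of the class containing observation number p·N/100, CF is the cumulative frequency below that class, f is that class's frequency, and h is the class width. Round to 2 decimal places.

44.55

N = 75; target position k = 20/100 · 75 = 15.
Cumulative frequencies: 5, 27, 47, 73, 75.
Observation 15 falls in the class 40 – <50.
L = 40, CF = 5, f = 22, h = 10.
P20 = 40 + ((15 − 5)/22)·10 = 40 + 4.54545 = 44.5455.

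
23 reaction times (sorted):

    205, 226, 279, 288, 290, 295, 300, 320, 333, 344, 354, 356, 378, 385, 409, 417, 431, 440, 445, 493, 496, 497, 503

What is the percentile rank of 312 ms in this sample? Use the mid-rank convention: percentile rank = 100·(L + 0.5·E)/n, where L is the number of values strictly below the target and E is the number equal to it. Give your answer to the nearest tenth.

30.4

Count below 312: L = 7; count equal: E = 0; n = 23.
Percentile rank = 100·(7 + 0.5·0)/23 = 100·7/23 = 30.43.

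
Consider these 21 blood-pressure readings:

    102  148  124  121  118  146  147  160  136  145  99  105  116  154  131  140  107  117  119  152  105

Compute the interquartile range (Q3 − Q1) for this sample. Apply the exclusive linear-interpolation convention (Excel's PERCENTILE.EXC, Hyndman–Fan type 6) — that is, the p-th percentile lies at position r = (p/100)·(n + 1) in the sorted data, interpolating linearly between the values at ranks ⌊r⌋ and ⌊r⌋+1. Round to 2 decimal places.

35.00

Sorted: 99, 102, 105, 105, 107, 116, 117, 118, 119, 121, 124, 131, 136, 140, 145, 146, 147, 148, 152, 154, 160.
n = 21.
P25: r = 5.5; ranks 5–6 are 107, 116; interpolating gives 111.5.
P75: r = 16.5; ranks 16–17 are 146, 147; interpolating gives 146.5.
Difference: 146.5 − 111.5 = 35.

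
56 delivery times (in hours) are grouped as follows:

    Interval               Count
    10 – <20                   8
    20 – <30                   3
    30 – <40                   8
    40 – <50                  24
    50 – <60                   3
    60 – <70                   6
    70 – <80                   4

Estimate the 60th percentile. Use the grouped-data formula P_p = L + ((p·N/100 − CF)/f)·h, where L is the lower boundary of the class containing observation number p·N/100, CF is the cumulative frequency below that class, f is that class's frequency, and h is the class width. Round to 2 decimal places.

46.08

N = 56; target position k = 60/100 · 56 = 33.6.
Cumulative frequencies: 8, 11, 19, 43, 46, 52, 56.
Observation 33.6 falls in the class 40 – <50.
L = 40, CF = 19, f = 24, h = 10.
P60 = 40 + ((33.6 − 19)/24)·10 = 40 + 6.08333 = 46.0833.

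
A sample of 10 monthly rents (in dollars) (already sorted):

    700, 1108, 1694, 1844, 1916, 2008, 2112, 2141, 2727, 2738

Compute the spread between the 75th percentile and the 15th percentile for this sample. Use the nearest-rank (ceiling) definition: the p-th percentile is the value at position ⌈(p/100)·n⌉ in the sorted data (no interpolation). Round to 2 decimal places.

n = 10.
P15: rank ⌈15/100·10⌉ = 2 → 1108.
P75: rank ⌈75/100·10⌉ = 8 → 2141.
Difference: 2141 − 1108 = 1033.

1033.00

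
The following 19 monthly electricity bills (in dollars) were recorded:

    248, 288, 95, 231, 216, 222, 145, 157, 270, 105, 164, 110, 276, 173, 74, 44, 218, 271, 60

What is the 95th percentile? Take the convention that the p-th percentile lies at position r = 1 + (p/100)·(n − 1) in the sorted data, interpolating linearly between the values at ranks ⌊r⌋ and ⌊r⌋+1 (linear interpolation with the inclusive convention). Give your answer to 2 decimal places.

277.20

Sorted: 44, 60, 74, 95, 105, 110, 145, 157, 164, 173, 216, 218, 222, 231, 248, 270, 271, 276, 288.
n = 19.
r = 1 + (95/100)·(19 − 1) = 1 + 17.1 = 18.1.
Rank 18 is 276 and rank 19 is 288.
Interpolate: 276 + 0.1·(288 − 276) = 276 + 0.1·12 = 277.2.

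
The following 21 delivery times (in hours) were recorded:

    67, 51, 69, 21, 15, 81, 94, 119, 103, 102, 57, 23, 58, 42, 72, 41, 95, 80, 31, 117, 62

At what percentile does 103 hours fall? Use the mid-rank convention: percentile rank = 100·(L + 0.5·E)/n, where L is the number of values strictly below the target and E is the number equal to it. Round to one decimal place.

Sorted: 15, 21, 23, 31, 41, 42, 51, 57, 58, 62, 67, 69, 72, 80, 81, 94, 95, 102, 103, 117, 119.
Count below 103: L = 18; count equal: E = 1; n = 21.
Percentile rank = 100·(18 + 0.5·1)/21 = 100·18.5/21 = 88.1.

88.1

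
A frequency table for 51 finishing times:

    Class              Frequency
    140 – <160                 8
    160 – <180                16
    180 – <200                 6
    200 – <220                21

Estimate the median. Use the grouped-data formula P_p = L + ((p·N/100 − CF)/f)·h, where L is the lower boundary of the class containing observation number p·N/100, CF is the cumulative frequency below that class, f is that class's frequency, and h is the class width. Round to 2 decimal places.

185.00

N = 51; target position k = 50/100 · 51 = 25.5.
Cumulative frequencies: 8, 24, 30, 51.
Observation 25.5 falls in the class 180 – <200.
L = 180, CF = 24, f = 6, h = 20.
P50 = 180 + ((25.5 − 24)/6)·20 = 180 + 5 = 185.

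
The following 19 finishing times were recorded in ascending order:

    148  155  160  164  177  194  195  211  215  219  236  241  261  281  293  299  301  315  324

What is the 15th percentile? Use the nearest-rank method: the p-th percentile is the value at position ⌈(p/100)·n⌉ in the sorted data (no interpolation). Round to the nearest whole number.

160

n = 19.
Position = ⌈15/100 · 19⌉ = ⌈2.85⌉ = 3.
The value at rank 3 is 160.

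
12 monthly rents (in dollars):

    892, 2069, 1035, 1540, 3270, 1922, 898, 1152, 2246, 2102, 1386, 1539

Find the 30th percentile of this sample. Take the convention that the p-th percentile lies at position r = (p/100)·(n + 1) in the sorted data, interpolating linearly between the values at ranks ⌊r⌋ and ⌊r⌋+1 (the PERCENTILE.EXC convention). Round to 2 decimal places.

Sorted: 892, 898, 1035, 1152, 1386, 1539, 1540, 1922, 2069, 2102, 2246, 3270.
n = 12.
r = (30/100)·(12 + 1) = 3.9.
Rank 3 is 1035 and rank 4 is 1152.
Interpolate: 1035 + 0.9·(1152 − 1035) = 1035 + 0.9·117 = 1140.3.

1140.30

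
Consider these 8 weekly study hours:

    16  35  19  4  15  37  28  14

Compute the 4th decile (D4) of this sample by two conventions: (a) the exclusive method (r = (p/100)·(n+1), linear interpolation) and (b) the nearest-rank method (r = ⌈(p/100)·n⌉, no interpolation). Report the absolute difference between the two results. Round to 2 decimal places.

Sorted: 4, 14, 15, 16, 19, 28, 35, 37.
n = 8.
(a) r = 3.6; between ranks 3 (15) and 4 (16): 15.6.
(b) the nearest-rank method: rank 4 → 16.
|15.6 − 16| = 0.4.

0.40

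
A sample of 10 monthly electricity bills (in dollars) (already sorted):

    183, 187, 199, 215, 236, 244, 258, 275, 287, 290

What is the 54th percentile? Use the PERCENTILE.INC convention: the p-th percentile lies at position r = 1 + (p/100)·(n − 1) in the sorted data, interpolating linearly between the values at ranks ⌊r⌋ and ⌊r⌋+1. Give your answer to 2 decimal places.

n = 10.
r = 1 + (54/100)·(10 − 1) = 1 + 4.86 = 5.86.
Rank 5 is 236 and rank 6 is 244.
Interpolate: 236 + 0.86·(244 − 236) = 236 + 0.86·8 = 242.88.

242.88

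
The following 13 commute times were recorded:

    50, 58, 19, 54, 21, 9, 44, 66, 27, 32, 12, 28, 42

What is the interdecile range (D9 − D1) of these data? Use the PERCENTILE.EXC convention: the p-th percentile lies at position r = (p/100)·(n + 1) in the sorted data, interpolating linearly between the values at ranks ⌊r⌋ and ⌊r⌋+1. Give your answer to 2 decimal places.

Sorted: 9, 12, 19, 21, 27, 28, 32, 42, 44, 50, 54, 58, 66.
n = 13.
P10: r = 1.4; ranks 1–2 are 9, 12; interpolating gives 10.2.
P90: r = 12.6; ranks 12–13 are 58, 66; interpolating gives 62.8.
Difference: 62.8 − 10.2 = 52.6.

52.60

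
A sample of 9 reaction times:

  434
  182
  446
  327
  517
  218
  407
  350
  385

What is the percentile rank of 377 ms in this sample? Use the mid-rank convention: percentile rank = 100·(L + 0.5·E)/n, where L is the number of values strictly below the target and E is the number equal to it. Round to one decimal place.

44.4

Sorted: 182, 218, 327, 350, 385, 407, 434, 446, 517.
Count below 377: L = 4; count equal: E = 0; n = 9.
Percentile rank = 100·(4 + 0.5·0)/9 = 100·4/9 = 44.44.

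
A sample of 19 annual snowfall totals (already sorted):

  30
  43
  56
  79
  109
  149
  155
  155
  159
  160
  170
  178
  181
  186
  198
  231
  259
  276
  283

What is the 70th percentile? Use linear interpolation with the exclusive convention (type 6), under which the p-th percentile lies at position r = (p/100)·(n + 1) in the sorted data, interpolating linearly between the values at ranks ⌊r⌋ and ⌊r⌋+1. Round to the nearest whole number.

186

n = 19.
r = (70/100)·(19 + 1) = 14.
r is an integer, so P70 is the value at rank 14: 186.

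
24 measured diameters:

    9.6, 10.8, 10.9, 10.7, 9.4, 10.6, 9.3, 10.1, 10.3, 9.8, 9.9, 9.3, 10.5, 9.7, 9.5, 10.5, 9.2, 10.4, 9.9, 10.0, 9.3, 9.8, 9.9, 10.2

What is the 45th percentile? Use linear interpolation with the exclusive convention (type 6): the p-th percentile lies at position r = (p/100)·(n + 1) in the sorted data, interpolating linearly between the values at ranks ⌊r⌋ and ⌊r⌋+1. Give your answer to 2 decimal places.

Sorted: 9.2, 9.3, 9.3, 9.3, 9.4, 9.5, 9.6, 9.7, 9.8, 9.8, 9.9, 9.9, 9.9, 10.0, 10.1, 10.2, 10.3, 10.4, 10.5, 10.5, 10.6, 10.7, 10.8, 10.9.
n = 24.
r = (45/100)·(24 + 1) = 11.25.
Rank 11 is 9.9 and rank 12 is 9.9.
Interpolate: 9.9 + 0.25·(9.9 − 9.9) = 9.9 + 0.25·0 = 9.9.

9.90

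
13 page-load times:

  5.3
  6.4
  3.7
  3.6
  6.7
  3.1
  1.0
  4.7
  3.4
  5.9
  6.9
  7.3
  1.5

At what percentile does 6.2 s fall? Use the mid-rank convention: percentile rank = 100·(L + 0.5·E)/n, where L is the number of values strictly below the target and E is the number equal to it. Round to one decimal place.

69.2

Sorted: 1.0, 1.5, 3.1, 3.4, 3.6, 3.7, 4.7, 5.3, 5.9, 6.4, 6.7, 6.9, 7.3.
Count below 6.2: L = 9; count equal: E = 0; n = 13.
Percentile rank = 100·(9 + 0.5·0)/13 = 100·9/13 = 69.23.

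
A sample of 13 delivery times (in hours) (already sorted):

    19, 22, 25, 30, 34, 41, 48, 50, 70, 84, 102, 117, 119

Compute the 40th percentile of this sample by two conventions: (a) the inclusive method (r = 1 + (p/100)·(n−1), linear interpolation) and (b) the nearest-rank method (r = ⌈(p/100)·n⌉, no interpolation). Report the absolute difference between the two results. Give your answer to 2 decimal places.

1.40

n = 13.
(a) r = 5.8; between ranks 5 (34) and 6 (41): 39.6.
(b) the nearest-rank method: rank 6 → 41.
|39.6 − 41| = 1.4.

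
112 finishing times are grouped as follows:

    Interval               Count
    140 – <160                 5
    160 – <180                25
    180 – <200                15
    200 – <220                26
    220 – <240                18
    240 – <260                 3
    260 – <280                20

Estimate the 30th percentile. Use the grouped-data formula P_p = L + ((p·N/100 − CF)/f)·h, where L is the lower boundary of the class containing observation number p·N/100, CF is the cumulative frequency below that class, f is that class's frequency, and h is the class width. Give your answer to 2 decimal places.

N = 112; target position k = 30/100 · 112 = 33.6.
Cumulative frequencies: 5, 30, 45, 71, 89, 92, 112.
Observation 33.6 falls in the class 180 – <200.
L = 180, CF = 30, f = 15, h = 20.
P30 = 180 + ((33.6 − 30)/15)·20 = 180 + 4.8 = 184.8.

184.80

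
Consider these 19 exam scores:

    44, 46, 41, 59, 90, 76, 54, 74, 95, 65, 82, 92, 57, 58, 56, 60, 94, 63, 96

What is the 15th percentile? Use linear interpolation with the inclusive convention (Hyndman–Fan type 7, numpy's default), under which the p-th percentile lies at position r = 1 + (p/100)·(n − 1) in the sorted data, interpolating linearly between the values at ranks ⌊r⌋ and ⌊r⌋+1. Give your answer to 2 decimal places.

Sorted: 41, 44, 46, 54, 56, 57, 58, 59, 60, 63, 65, 74, 76, 82, 90, 92, 94, 95, 96.
n = 19.
r = 1 + (15/100)·(19 − 1) = 1 + 2.7 = 3.7.
Rank 3 is 46 and rank 4 is 54.
Interpolate: 46 + 0.7·(54 − 46) = 46 + 0.7·8 = 51.6.

51.60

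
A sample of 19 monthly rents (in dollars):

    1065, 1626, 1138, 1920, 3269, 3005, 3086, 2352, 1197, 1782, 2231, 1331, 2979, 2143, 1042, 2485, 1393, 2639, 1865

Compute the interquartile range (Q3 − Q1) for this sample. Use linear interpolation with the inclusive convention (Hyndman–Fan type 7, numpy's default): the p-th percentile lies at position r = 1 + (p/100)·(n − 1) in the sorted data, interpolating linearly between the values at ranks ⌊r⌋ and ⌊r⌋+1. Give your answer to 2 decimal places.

1200.00

Sorted: 1042, 1065, 1138, 1197, 1331, 1393, 1626, 1782, 1865, 1920, 2143, 2231, 2352, 2485, 2639, 2979, 3005, 3086, 3269.
n = 19.
P25: r = 5.5; ranks 5–6 are 1331, 1393; interpolating gives 1362.
P75: r = 14.5; ranks 14–15 are 2485, 2639; interpolating gives 2562.
Difference: 2562 − 1362 = 1200.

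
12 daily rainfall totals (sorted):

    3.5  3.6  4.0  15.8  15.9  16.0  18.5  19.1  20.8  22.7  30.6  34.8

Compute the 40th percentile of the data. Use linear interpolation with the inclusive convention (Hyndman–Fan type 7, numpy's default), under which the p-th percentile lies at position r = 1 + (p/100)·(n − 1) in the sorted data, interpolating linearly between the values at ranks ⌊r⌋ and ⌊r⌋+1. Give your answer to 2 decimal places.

n = 12.
r = 1 + (40/100)·(12 − 1) = 1 + 4.4 = 5.4.
Rank 5 is 15.9 and rank 6 is 16.0.
Interpolate: 15.9 + 0.4·(16.0 − 15.9) = 15.9 + 0.4·0.1 = 15.94.

15.94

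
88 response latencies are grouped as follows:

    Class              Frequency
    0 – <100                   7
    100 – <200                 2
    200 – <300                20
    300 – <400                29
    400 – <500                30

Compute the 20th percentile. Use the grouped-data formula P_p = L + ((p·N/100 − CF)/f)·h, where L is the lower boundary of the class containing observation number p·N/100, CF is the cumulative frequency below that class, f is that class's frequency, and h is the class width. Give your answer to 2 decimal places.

N = 88; target position k = 20/100 · 88 = 17.6.
Cumulative frequencies: 7, 9, 29, 58, 88.
Observation 17.6 falls in the class 200 – <300.
L = 200, CF = 9, f = 20, h = 100.
P20 = 200 + ((17.6 − 9)/20)·100 = 200 + 43 = 243.

243.00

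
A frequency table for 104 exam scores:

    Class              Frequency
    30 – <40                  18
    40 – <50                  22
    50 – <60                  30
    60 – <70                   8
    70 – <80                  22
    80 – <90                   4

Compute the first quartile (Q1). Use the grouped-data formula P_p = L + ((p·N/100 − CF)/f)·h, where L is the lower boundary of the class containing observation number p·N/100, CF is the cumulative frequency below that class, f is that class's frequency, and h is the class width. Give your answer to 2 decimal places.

43.64

N = 104; target position k = 25/100 · 104 = 26.
Cumulative frequencies: 18, 40, 70, 78, 100, 104.
Observation 26 falls in the class 40 – <50.
L = 40, CF = 18, f = 22, h = 10.
P25 = 40 + ((26 − 18)/22)·10 = 40 + 3.63636 = 43.6364.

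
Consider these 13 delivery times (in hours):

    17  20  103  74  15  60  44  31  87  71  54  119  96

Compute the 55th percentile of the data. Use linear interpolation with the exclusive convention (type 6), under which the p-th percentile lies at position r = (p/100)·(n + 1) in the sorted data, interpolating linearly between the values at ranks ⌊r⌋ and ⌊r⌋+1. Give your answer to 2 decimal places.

Sorted: 15, 17, 20, 31, 44, 54, 60, 71, 74, 87, 96, 103, 119.
n = 13.
r = (55/100)·(13 + 1) = 7.7.
Rank 7 is 60 and rank 8 is 71.
Interpolate: 60 + 0.7·(71 − 60) = 60 + 0.7·11 = 67.7.

67.70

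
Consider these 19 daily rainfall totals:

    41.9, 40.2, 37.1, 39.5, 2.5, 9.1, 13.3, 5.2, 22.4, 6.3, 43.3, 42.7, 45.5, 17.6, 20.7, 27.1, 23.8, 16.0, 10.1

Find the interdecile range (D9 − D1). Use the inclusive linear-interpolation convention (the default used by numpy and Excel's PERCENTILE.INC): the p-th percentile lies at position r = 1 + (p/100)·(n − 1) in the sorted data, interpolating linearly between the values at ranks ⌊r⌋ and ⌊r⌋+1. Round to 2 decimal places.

36.74

Sorted: 2.5, 5.2, 6.3, 9.1, 10.1, 13.3, 16.0, 17.6, 20.7, 22.4, 23.8, 27.1, 37.1, 39.5, 40.2, 41.9, 42.7, 43.3, 45.5.
n = 19.
P10: r = 2.8; ranks 2–3 are 5.2, 6.3; interpolating gives 6.08.
P90: r = 17.2; ranks 17–18 are 42.7, 43.3; interpolating gives 42.82.
Difference: 42.82 − 6.08 = 36.74.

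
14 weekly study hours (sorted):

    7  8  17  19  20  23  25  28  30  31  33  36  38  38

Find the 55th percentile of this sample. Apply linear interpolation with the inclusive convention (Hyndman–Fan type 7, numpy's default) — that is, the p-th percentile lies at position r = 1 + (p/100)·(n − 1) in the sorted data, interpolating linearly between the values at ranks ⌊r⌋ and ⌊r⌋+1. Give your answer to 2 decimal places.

n = 14.
r = 1 + (55/100)·(14 − 1) = 1 + 7.15 = 8.15.
Rank 8 is 28 and rank 9 is 30.
Interpolate: 28 + 0.15·(30 − 28) = 28 + 0.15·2 = 28.3.

28.30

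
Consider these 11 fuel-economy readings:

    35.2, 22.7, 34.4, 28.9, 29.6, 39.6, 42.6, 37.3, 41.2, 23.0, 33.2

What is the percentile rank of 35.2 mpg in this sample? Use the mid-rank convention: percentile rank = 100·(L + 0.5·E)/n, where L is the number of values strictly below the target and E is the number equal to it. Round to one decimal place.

59.1

Sorted: 22.7, 23.0, 28.9, 29.6, 33.2, 34.4, 35.2, 37.3, 39.6, 41.2, 42.6.
Count below 35.2: L = 6; count equal: E = 1; n = 11.
Percentile rank = 100·(6 + 0.5·1)/11 = 100·6.5/11 = 59.09.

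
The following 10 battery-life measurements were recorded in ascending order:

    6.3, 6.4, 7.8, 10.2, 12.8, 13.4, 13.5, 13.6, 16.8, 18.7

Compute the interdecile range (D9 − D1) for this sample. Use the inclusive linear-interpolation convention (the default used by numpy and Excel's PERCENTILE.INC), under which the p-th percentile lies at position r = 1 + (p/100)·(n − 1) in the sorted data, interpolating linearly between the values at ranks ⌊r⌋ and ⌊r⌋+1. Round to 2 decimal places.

10.60

n = 10.
P10: r = 1.9; ranks 1–2 are 6.3, 6.4; interpolating gives 6.39.
P90: r = 9.1; ranks 9–10 are 16.8, 18.7; interpolating gives 16.99.
Difference: 16.99 − 6.39 = 10.6.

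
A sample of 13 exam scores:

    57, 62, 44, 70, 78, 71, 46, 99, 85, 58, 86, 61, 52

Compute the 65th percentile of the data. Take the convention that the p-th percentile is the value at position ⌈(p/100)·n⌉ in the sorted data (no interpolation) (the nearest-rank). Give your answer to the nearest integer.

Sorted: 44, 46, 52, 57, 58, 61, 62, 70, 71, 78, 85, 86, 99.
n = 13.
Position = ⌈65/100 · 13⌉ = ⌈8.45⌉ = 9.
The value at rank 9 is 71.

71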